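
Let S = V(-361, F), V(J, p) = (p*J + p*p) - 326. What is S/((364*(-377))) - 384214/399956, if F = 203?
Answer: -4970793049/6860645246 ≈ -0.72454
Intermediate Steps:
V(J, p) = -326 + p² + J*p (V(J, p) = (J*p + p²) - 326 = (p² + J*p) - 326 = -326 + p² + J*p)
S = -32400 (S = -326 + 203² - 361*203 = -326 + 41209 - 73283 = -32400)
S/((364*(-377))) - 384214/399956 = -32400/(364*(-377)) - 384214/399956 = -32400/(-137228) - 384214*1/399956 = -32400*(-1/137228) - 192107/199978 = 8100/34307 - 192107/199978 = -4970793049/6860645246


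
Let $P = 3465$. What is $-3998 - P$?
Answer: $-7463$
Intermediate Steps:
$-3998 - P = -3998 - 3465 = -7463$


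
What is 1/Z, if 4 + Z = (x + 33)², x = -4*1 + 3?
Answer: 1/1020 ≈ 0.00098039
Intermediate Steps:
x = -1 (x = -4 + 3 = -1)
Z = 1020 (Z = -4 + (-1 + 33)² = -4 + 32² = -4 + 1024 = 1020)
1/Z = 1/1020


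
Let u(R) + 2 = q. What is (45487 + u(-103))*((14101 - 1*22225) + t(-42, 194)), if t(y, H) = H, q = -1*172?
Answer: -359332090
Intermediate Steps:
q = -172
u(R) = -174 (u(R) = -2 - 172 = -174)
(45487 + u(-103))*((14101 - 1*22225) + t(-42, 194)) = (45487 - 174)*((14101 - 1*22225) + 194) = 45313*((14101 - 22225) + 194) = 45313*(-8124 + 194) = 45313*(-7930) = -359332090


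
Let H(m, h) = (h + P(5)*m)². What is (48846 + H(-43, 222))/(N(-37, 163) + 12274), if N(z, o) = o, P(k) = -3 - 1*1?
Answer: 204082/12437 ≈ 16.409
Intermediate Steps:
P(k) = -4 (P(k) = -3 - 1 = -4)
H(m, h) = (h - 4*m)²
(48846 + H(-43, 222))/(N(-37, 163) + 12274) = (48846 + (222 - 4*(-43))²)/(163 + 12274) = (48846 + (222 + 172)²)/12437 = (48846 + 394²)*(1/12437) = (48846 + 155236)*(1/12437) = 204082*(1/12437) = 204082/12437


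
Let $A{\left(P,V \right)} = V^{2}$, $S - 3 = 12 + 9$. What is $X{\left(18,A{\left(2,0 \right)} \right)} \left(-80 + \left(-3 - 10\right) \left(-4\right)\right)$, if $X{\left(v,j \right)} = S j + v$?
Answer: $-504$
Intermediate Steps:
$S = 24$ ($S = 3 + \left(12 + 9\right) = 3 + 21 = 24$)
$X{\left(v,j \right)} = v + 24 j$ ($X{\left(v,j \right)} = 24 j + v = v + 24 j$)
$X{\left(18,A{\left(2,0 \right)} \right)} \left(-80 + \left(-3 - 10\right) \left(-4\right)\right) = \left(18 + 24 \cdot 0^{2}\right) \left(-80 + \left(-3 - 10\right) \left(-4\right)\right) = \left(18 + 24 \cdot 0\right) \left(-80 - -52\right) = \left(18 + 0\right) \left(-80 + 52\right) = 18 \left(-28\right) = -504$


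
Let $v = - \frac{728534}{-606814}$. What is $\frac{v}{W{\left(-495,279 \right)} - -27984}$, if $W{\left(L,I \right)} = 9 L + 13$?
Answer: $\frac{364267}{7142807594} \approx 5.0998 \cdot 10^{-5}$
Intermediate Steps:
$W{\left(L,I \right)} = 13 + 9 L$
$v = \frac{364267}{303407}$ ($v = \left(-728534\right) \left(- \frac{1}{606814}\right) = \frac{364267}{303407} \approx 1.2006$)
$\frac{v}{W{\left(-495,279 \right)} - -27984} = \frac{364267}{303407 \left(\left(13 + 9 \left(-495\right)\right) - -27984\right)} = \frac{364267}{303407 \left(\left(13 - 4455\right) + 27984\right)} = \frac{364267}{303407 \left(-4442 + 27984\right)} = \frac{364267}{303407 \cdot 23542} = \frac{364267}{303407} \cdot \frac{1}{23542} = \frac{364267}{7142807594}$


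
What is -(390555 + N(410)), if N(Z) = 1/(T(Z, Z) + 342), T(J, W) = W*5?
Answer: -934207561/2392 ≈ -3.9056e+5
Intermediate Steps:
T(J, W) = 5*W
N(Z) = 1/(342 + 5*Z) (N(Z) = 1/(5*Z + 342) = 1/(342 + 5*Z))
-(390555 + N(410)) = -(390555 + 1/(342 + 5*410)) = -(390555 + 1/(342 + 2050)) = -(390555 + 1/2392) = -1*934207561/2392 = -934207561/2392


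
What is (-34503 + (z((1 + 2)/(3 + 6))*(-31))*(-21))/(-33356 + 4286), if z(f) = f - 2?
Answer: 17794/14535 ≈ 1.2242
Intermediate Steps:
z(f) = -2 + f
(-34503 + (z((1 + 2)/(3 + 6))*(-31))*(-21))/(-33356 + 4286) = (-34503 + ((-2 + (1 + 2)/(3 + 6))*(-31))*(-21))/(-33356 + 4286) = (-34503 + ((-2 + 3/9)*(-31))*(-21))/(-29070) = (-34503 + ((-2 + 3*(1/9))*(-31))*(-21))*(-1/29070) = (-34503 + ((-2 + 1/3)*(-31))*(-21))*(-1/29070) = (-34503 - 5/3*(-31)*(-21))*(-1/29070) = (-34503 + (155/3)*(-21))*(-1/29070) = (-34503 - 1085)*(-1/29070) = -35588*(-1/29070) = 17794/14535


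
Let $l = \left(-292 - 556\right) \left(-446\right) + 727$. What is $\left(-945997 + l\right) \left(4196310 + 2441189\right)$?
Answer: $-3763873457938$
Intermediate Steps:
$l = 378935$ ($l = \left(-848\right) \left(-446\right) + 727 = 378208 + 727 = 378935$)
$\left(-945997 + l\right) \left(4196310 + 2441189\right) = \left(-945997 + 378935\right) \left(4196310 + 2441189\right) = \left(-567062\right) 6637499 = -3763873457938$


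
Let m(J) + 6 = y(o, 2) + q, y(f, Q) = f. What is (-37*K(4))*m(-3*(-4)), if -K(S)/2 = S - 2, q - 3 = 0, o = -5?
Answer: -1184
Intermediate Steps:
q = 3 (q = 3 + 0 = 3)
m(J) = -8 (m(J) = -6 + (-5 + 3) = -6 - 2 = -8)
K(S) = 4 - 2*S (K(S) = -2*(S - 2) = -2*(-2 + S) = 4 - 2*S)
(-37*K(4))*m(-3*(-4)) = -37*(4 - 2*4)*(-8) = -37*(4 - 8)*(-8) = -37*(-4)*(-8) = 148*(-8) = -1184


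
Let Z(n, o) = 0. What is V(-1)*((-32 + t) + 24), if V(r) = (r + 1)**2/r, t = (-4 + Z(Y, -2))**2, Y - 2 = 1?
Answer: 0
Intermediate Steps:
Y = 3 (Y = 2 + 1 = 3)
t = 16 (t = (-4 + 0)**2 = (-4)**2 = 16)
V(r) = (1 + r)**2/r
V(-1)*((-32 + t) + 24) = ((1 - 1)**2/(-1))*((-32 + 16) + 24) = (-1*0**2)*(-16 + 24) = -1*0*8 = 0*8 = 0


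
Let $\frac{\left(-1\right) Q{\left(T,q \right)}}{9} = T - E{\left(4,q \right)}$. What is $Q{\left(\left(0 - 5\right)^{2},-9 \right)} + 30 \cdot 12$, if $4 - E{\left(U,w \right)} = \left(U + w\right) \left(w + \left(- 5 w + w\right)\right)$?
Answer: $1386$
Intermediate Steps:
$E{\left(U,w \right)} = 4 + 3 w \left(U + w\right)$ ($E{\left(U,w \right)} = 4 - \left(U + w\right) \left(w + \left(- 5 w + w\right)\right) = 4 - \left(U + w\right) \left(w - 4 w\right) = 4 - \left(U + w\right) \left(- 3 w\right) = 4 - - 3 w \left(U + w\right) = 4 + 3 w \left(U + w\right)$)
$Q{\left(T,q \right)} = 36 - 9 T + 27 q^{2} + 108 q$ ($Q{\left(T,q \right)} = - 9 \left(T - \left(4 + 3 q^{2} + 3 \cdot 4 q\right)\right) = - 9 \left(T - \left(4 + 3 q^{2} + 12 q\right)\right) = - 9 \left(-4 + T - 12 q - 3 q^{2}\right) = 36 - 9 T + 27 q^{2} + 108 q$)
$Q{\left(\left(0 - 5\right)^{2},-9 \right)} + 30 \cdot 12 = \left(36 - 9 \left(0 - 5\right)^{2} + 27 \left(-9\right)^{2} + 108 \left(-9\right)\right) + 30 \cdot 12 = \left(36 - 9 \left(-5\right)^{2} + 27 \cdot 81 - 972\right) + 360 = \left(36 - 225 + 2187 - 972\right) + 360 = 1026 + 360 = 1386$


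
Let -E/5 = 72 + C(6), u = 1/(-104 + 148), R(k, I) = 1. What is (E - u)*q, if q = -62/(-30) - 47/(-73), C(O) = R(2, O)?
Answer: -11917262/12045 ≈ -989.39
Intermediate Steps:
C(O) = 1
u = 1/44 ≈ 0.022727
E = -365 (E = -5*(72 + 1) = -5*73 = -365)
q = 2968/1095 (q = -62*(-1/30) - 47*(-1/73) = 31/15 + 47/73 = 2968/1095 ≈ 2.7105)
(E - u)*q = (-365 - 1*1/44)*(2968/1095) = (-365 - 1/44)*(2968/1095) = -16061/44*2968/1095 = -11917262/12045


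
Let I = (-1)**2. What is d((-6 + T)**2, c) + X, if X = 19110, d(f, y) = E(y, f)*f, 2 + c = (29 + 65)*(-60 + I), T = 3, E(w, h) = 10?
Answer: 19200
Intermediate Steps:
I = 1
c = -5548 (c = -2 + (29 + 65)*(-60 + 1) = -2 + 94*(-59) = -2 - 5546 = -5548)
d(f, y) = 10*f
d((-6 + T)**2, c) + X = 10*(-6 + 3)**2 + 19110 = 10*(-3)**2 + 19110 = 10*9 + 19110 = 90 + 19110 = 19200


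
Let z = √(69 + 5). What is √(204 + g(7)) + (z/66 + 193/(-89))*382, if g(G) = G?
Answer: -73726/89 + √211 + 191*√74/33 ≈ -764.07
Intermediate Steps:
z = √74 ≈ 8.6023
√(204 + g(7)) + (z/66 + 193/(-89))*382 = √(204 + 7) + (√74/66 + 193/(-89))*382 = √211 + (√74*(1/66) + 193*(-1/89))*382 = √211 + (√74/66 - 193/89)*382 = √211 + (-193/89 + √74/66)*382 = √211 + (-73726/89 + 191*√74/33) = -73726/89 + √211 + 191*√74/33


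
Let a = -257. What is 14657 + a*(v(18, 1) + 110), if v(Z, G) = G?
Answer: -13870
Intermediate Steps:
14657 + a*(v(18, 1) + 110) = 14657 - 257*(1 + 110) = 14657 - 257*111 = 14657 - 28527 = -13870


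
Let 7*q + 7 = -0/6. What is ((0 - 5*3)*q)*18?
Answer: 270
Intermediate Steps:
q = -1 (q = -1 + (-0/6)/7 = -1 + (-4*0)/7 = -1 + (⅐)*0 = -1 + 0 = -1)
((0 - 5*3)*q)*18 = ((0 - 5*3)*(-1))*18 = ((0 - 15)*(-1))*18 = -15*(-1)*18 = 15*18 = 270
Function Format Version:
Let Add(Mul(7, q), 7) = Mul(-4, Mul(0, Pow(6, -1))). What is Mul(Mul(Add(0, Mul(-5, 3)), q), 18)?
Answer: 270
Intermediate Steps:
q = -1 (q = Add(-1, Mul(Rational(1, 7), Mul(-4, Mul(0, Pow(6, -1))))) = Add(-1, Mul(Rational(1, 7), Mul(-4, Mul(0, Rational(1, 6))))) = Add(-1, Mul(Rational(1, 7), Mul(-4, 0))) = Add(-1, Mul(Rational(1, 7), 0)) = Add(-1, 0) = -1)
Mul(Mul(Add(0, Mul(-5, 3)), q), 18) = Mul(Mul(Add(0, Mul(-5, 3)), -1), 18) = Mul(Mul(Add(0, -15), -1), 18) = Mul(Mul(-15, -1), 18) = Mul(15, 18) = 270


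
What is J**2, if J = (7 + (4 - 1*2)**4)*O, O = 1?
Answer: 529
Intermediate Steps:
J = 23 (J = (7 + (4 - 1*2)**4)*1 = (7 + (4 - 2)**4)*1 = (7 + 2**4)*1 = (7 + 16)*1 = 23*1 = 23)
J**2 = 23**2 = 529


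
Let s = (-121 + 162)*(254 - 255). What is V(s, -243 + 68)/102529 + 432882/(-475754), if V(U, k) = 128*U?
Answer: -23439857785/24389290933 ≈ -0.96107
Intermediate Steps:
s = -41 (s = 41*(-1) = -41)
V(s, -243 + 68)/102529 + 432882/(-475754) = (128*(-41))/102529 + 432882/(-475754) = -5248*1/102529 + 432882*(-1/475754) = -5248/102529 - 216441/237877 = -23439857785/24389290933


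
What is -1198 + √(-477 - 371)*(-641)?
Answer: -1198 - 2564*I*√53 ≈ -1198.0 - 18666.0*I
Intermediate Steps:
-1198 + √(-477 - 371)*(-641) = -1198 + √(-848)*(-641) = -1198 + (4*I*√53)*(-641) = -1198 - 2564*I*√53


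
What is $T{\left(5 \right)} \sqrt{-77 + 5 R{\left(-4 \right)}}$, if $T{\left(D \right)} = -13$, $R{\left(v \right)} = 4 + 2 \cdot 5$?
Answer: $- 13 i \sqrt{7} \approx - 34.395 i$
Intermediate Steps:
$R{\left(v \right)} = 14$ ($R{\left(v \right)} = 4 + 10 = 14$)
$T{\left(5 \right)} \sqrt{-77 + 5 R{\left(-4 \right)}} = - 13 \sqrt{-77 + 5 \cdot 14} = - 13 \sqrt{-77 + 70} = - 13 \sqrt{-7} = - 13 i \sqrt{7}$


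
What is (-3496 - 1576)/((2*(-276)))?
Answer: 634/69 ≈ 9.1884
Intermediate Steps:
(-3496 - 1576)/((2*(-276))) = -5072/(-552) = -5072*(-1/552) = 634/69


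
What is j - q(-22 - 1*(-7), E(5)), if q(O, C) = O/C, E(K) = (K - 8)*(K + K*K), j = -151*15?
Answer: -13591/6 ≈ -2265.2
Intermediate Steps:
j = -2265
E(K) = (-8 + K)*(K + K**2)
j - q(-22 - 1*(-7), E(5)) = -2265 - (-22 - 1*(-7))/(5*(-8 + 5**2 - 7*5)) = -2265 - (-22 + 7)/(5*(-8 + 25 - 35)) = -2265 - (-15)/(5*(-18)) = -2265 - (-15)/(-90) = -2265 - (-15)*(-1)/90 = -2265 - 1*1/6 = -2265 - 1/6 = -13591/6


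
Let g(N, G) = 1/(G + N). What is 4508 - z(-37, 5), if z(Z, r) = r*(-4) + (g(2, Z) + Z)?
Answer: 159776/35 ≈ 4565.0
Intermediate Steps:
z(Z, r) = Z + 1/(2 + Z) - 4*r (z(Z, r) = r*(-4) + (1/(Z + 2) + Z) = -4*r + (1/(2 + Z) + Z) = -4*r + (Z + 1/(2 + Z)) = Z + 1/(2 + Z) - 4*r)
4508 - z(-37, 5) = 4508 - (1 + (2 - 37)*(-37 - 4*5))/(2 - 37) = 4508 - (1 - 35*(-37 - 20))/(-35) = 4508 - (-1)*(1 - 35*(-57))/35 = 4508 - (-1)*(1 + 1995)/35 = 4508 - (-1)*1996/35 = 4508 - 1*(-1996/35) = 4508 + 1996/35 = 159776/35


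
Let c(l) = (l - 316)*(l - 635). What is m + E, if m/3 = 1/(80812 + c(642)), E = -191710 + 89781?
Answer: -2823229441/27698 ≈ -1.0193e+5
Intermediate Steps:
E = -101929
c(l) = (-635 + l)*(-316 + l) (c(l) = (-316 + l)*(-635 + l) = (-635 + l)*(-316 + l))
m = 1/27698 (m = 3/(80812 + (200660 + 642**2 - 951*642)) = 3/(80812 + (200660 + 412164 - 610542)) = 3/(80812 + 2282) = 3/83094 = 3*(1/83094) = 1/27698 ≈ 3.6104e-5)
m + E = 1/27698 - 101929 = -2823229441/27698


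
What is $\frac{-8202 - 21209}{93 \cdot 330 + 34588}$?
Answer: $- \frac{29411}{65278} \approx -0.45055$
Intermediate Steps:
$\frac{-8202 - 21209}{93 \cdot 330 + 34588} = - \frac{29411}{30690 + 34588} = - \frac{29411}{65278}$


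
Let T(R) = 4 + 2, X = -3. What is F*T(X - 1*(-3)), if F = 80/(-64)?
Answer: -15/2 ≈ -7.5000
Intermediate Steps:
T(R) = 6
F = -5/4 (F = 80*(-1/64) = -5/4 ≈ -1.2500)
F*T(X - 1*(-3)) = -5/4*6 = -15/2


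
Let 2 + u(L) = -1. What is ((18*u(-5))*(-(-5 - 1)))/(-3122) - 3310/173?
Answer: -5138884/270053 ≈ -19.029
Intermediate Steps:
u(L) = -3 (u(L) = -2 - 1 = -3)
((18*u(-5))*(-(-5 - 1)))/(-3122) - 3310/173 = ((18*(-3))*(-(-5 - 1)))/(-3122) - 3310/173 = -(-54)*(-6)*(-1/3122) - 3310*1/173 = -54*6*(-1/3122) - 3310/173 = -324*(-1/3122) - 3310/173 = 162/1561 - 3310/173 = -5138884/270053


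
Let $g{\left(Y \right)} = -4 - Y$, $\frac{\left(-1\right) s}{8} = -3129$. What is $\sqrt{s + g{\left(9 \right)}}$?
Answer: $\sqrt{25019} \approx 158.17$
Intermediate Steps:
$s = 25032$ ($s = \left(-8\right) \left(-3129\right) = 25032$)
$\sqrt{s + g{\left(9 \right)}} = \sqrt{25032 - 13} = \sqrt{25019}$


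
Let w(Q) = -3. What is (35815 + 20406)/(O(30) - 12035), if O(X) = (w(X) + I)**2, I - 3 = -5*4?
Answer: -56221/11635 ≈ -4.8321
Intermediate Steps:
I = -17 (I = 3 - 5*4 = 3 - 20 = -17)
O(X) = 400 (O(X) = (-3 - 17)**2 = (-20)**2 = 400)
(35815 + 20406)/(O(30) - 12035) = (35815 + 20406)/(400 - 12035) = 56221/(-11635) = 56221*(-1/11635) = -56221/11635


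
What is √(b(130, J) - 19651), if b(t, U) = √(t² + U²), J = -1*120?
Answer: √(-19651 + 10*√313) ≈ 139.55*I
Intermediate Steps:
J = -120
b(t, U) = √(U² + t²)
√(b(130, J) - 19651) = √(√((-120)² + 130²) - 19651) = √(√(14400 + 16900) - 19651) = √(√31300 - 19651) = √(10*√313 - 19651) = √(-19651 + 10*√313)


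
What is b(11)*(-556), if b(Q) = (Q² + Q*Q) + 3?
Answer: -136220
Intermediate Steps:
b(Q) = 3 + 2*Q² (b(Q) = (Q² + Q²) + 3 = 2*Q² + 3 = 3 + 2*Q²)
b(11)*(-556) = (3 + 2*11²)*(-556) = (3 + 2*121)*(-556) = (3 + 242)*(-556) = 245*(-556) = -136220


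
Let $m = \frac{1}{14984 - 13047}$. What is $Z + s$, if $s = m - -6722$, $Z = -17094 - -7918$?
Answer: $- \frac{4753397}{1937} \approx -2454.0$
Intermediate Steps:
$m = \frac{1}{1937} \approx 0.00051626$
$Z = -9176$ ($Z = -17094 + 7918 = -9176$)
$s = \frac{13020515}{1937}$ ($s = \frac{1}{1937} - -6722 = \frac{1}{1937} + 6722 = \frac{13020515}{1937} \approx 6722.0$)
$Z + s = -9176 + \frac{13020515}{1937} = - \frac{4753397}{1937}$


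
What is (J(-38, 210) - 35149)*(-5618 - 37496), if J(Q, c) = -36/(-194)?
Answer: 146994380590/97 ≈ 1.5154e+9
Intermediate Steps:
J(Q, c) = 18/97 (J(Q, c) = -36*(-1/194) = 18/97)
(J(-38, 210) - 35149)*(-5618 - 37496) = (18/97 - 35149)*(-5618 - 37496) = -3409435/97*(-43114) = 146994380590/97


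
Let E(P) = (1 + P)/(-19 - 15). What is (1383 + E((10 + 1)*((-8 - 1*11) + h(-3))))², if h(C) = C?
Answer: 2233791169/1156 ≈ 1.9323e+6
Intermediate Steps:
E(P) = -1/34 - P/34 (E(P) = (1 + P)/(-34) = (1 + P)*(-1/34) = -1/34 - P/34)
(1383 + E((10 + 1)*((-8 - 1*11) + h(-3))))² = (1383 + (-1/34 - (10 + 1)*((-8 - 1*11) - 3)/34))² = (1383 + (-1/34 - 11*((-8 - 11) - 3)/34))² = (1383 + (-1/34 - 11*(-19 - 3)/34))² = (1383 + (-1/34 - 11*(-22)/34))² = (1383 + (-1/34 - 1/34*(-242)))² = (1383 + (-1/34 + 121/17))² = (1383 + 241/34)² = (47263/34)² = 2233791169/1156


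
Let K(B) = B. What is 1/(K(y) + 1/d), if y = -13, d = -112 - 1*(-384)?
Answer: -272/3535 ≈ -0.076945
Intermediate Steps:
d = 272 (d = -112 + 384 = 272)
1/(K(y) + 1/d) = 1/(-13 + 1/272) = 1/(-3535/272) = -272/3535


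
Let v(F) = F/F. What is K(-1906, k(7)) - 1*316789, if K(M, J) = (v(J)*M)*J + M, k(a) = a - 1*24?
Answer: -286293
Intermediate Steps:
v(F) = 1
k(a) = -24 + a (k(a) = a - 24 = -24 + a)
K(M, J) = M + J*M (K(M, J) = (1*M)*J + M = M*J + M = J*M + M = M + J*M)
K(-1906, k(7)) - 1*316789 = -1906*(1 + (-24 + 7)) - 1*316789 = -1906*(1 - 17) - 316789 = -1906*(-16) - 316789 = 30496 - 316789 = -286293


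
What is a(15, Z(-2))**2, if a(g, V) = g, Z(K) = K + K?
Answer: 225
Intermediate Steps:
Z(K) = 2*K
a(15, Z(-2))**2 = 15**2 = 225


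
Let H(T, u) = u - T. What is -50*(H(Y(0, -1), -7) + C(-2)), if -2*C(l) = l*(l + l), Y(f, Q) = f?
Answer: 550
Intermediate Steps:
C(l) = -l**2 (C(l) = -l*(l + l)/2 = -l*2*l/2 = -l**2)
-50*(H(Y(0, -1), -7) + C(-2)) = -50*((-7 - 1*0) - 1*(-2)**2) = -50*((-7 + 0) - 1*4) = -50*(-7 - 4) = -50*(-11) = 550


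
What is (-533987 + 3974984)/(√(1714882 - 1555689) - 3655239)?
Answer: -12577666433283/13360771987928 - 3440997*√159193/13360771987928 ≈ -0.94149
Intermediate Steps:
(-533987 + 3974984)/(√(1714882 - 1555689) - 3655239) = 3440997/(√159193 - 3655239) = 3440997/(-3655239 + √159193)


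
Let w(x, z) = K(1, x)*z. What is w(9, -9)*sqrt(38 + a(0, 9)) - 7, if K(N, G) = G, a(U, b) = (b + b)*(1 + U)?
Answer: -7 - 162*sqrt(14) ≈ -613.15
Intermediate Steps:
a(U, b) = 2*b*(1 + U) (a(U, b) = (2*b)*(1 + U) = 2*b*(1 + U))
w(x, z) = x*z
w(9, -9)*sqrt(38 + a(0, 9)) - 7 = (9*(-9))*sqrt(38 + 2*9*(1 + 0)) - 7 = -81*sqrt(38 + 2*9*1) - 7 = -81*sqrt(38 + 18) - 7 = -162*sqrt(14) - 7 = -7 - 162*sqrt(14)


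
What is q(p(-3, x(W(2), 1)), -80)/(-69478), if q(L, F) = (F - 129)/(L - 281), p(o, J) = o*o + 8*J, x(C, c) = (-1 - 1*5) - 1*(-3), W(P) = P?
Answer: -209/20565488 ≈ -1.0163e-5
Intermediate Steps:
x(C, c) = -3 (x(C, c) = (-1 - 5) + 3 = -6 + 3 = -3)
p(o, J) = o² + 8*J
q(L, F) = (-129 + F)/(-281 + L)
q(p(-3, x(W(2), 1)), -80)/(-69478) = ((-129 - 80)/(-281 + ((-3)² + 8*(-3))))/(-69478) = (-209/(-281 + (9 - 24)))*(-1/69478) = (-209/(-281 - 15))*(-1/69478) = (-209/(-296))*(-1/69478) = -1/296*(-209)*(-1/69478) = (209/296)*(-1/69478) = -209/20565488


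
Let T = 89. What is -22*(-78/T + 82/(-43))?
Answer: 234344/3827 ≈ 61.234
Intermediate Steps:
-22*(-78/T + 82/(-43)) = -22*(-78/89 + 82/(-43)) = -22*(-78*1/89 + 82*(-1/43)) = -22*(-78/89 - 82/43) = -22*(-10652/3827) = 234344/3827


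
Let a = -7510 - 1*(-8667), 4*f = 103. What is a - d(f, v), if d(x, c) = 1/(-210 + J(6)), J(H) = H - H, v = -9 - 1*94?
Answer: 242971/210 ≈ 1157.0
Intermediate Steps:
f = 103/4 (f = (¼)*103 = 103/4 ≈ 25.750)
v = -103 (v = -9 - 94 = -103)
J(H) = 0
a = 1157 (a = -7510 + 8667 = 1157)
d(x, c) = -1/210 (d(x, c) = 1/(-210 + 0) = 1/(-210) = -1/210)
a - d(f, v) = 1157 - 1*(-1/210) = 1157 + 1/210 = 242971/210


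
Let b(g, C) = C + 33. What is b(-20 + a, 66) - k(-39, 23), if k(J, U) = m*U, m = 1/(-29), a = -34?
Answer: 2894/29 ≈ 99.793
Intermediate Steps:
m = -1/29 ≈ -0.034483
b(g, C) = 33 + C
k(J, U) = -U/29
b(-20 + a, 66) - k(-39, 23) = (33 + 66) - (-1)*23/29 = 99 - 1*(-23/29) = 99 + 23/29 = 2894/29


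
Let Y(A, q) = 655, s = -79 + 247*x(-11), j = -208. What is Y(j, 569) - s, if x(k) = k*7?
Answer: 19753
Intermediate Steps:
x(k) = 7*k
s = -19098 (s = -79 + 247*(7*(-11)) = -79 + 247*(-77) = -79 - 19019 = -19098)
Y(j, 569) - s = 655 - 1*(-19098) = 655 + 19098 = 19753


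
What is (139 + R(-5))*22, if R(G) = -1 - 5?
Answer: 2926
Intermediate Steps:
R(G) = -6
(139 + R(-5))*22 = (139 - 6)*22 = 133*22 = 2926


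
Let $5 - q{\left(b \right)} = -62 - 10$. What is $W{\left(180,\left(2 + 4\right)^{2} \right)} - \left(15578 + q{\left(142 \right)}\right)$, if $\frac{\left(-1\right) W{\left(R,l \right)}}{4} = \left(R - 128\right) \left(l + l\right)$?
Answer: $-30631$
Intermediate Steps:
$q{\left(b \right)} = 77$ ($q{\left(b \right)} = 5 - \left(-62 - 10\right) = 5 - -72 = 5 + 72 = 77$)
$W{\left(R,l \right)} = - 8 l \left(-128 + R\right)$ ($W{\left(R,l \right)} = - 4 \left(R - 128\right) \left(l + l\right) = - 4 \left(-128 + R\right) 2 l = - 4 \cdot 2 l \left(-128 + R\right) = - 8 l \left(-128 + R\right)$)
$W{\left(180,\left(2 + 4\right)^{2} \right)} - \left(15578 + q{\left(142 \right)}\right) = 8 \left(2 + 4\right)^{2} \left(128 - 180\right) - \left(15578 + 77\right) = 8 \cdot 6^{2} \left(128 - 180\right) - 15655 = 8 \cdot 36 \left(-52\right) - 15655 = -14976 - 15655 = -30631$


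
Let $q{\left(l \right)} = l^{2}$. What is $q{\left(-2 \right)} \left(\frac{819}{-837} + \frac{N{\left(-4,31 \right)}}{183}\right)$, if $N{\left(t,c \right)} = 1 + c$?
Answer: $- \frac{18236}{5673} \approx -3.2145$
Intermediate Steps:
$q{\left(-2 \right)} \left(\frac{819}{-837} + \frac{N{\left(-4,31 \right)}}{183}\right) = \left(-2\right)^{2} \left(\frac{819}{-837} + \frac{1 + 31}{183}\right) = 4 \left(819 \left(- \frac{1}{837}\right) + 32 \cdot \frac{1}{183}\right) = 4 \left(- \frac{91}{93} + \frac{32}{183}\right) = 4 \left(- \frac{4559}{5673}\right) = - \frac{18236}{5673}$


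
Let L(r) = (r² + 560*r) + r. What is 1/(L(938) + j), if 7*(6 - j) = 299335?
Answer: 7/9543141 ≈ 7.3351e-7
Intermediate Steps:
j = -299293/7 (j = 6 - ⅐*299335 = 6 - 299335/7 = -299293/7 ≈ -42756.)
L(r) = r² + 561*r
1/(L(938) + j) = 1/(938*(561 + 938) - 299293/7) = 1/(938*1499 - 299293/7) = 1/(1406062 - 299293/7) = 1/(9543141/7) = 7/9543141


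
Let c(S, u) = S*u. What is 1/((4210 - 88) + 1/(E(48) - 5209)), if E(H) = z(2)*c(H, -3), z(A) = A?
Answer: 5497/22658633 ≈ 0.00024260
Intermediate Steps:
E(H) = -6*H (E(H) = 2*(H*(-3)) = 2*(-3*H) = -6*H)
1/((4210 - 88) + 1/(E(48) - 5209)) = 1/((4210 - 88) + 1/(-6*48 - 5209)) = 1/(4122 + 1/(-288 - 5209)) = 1/(4122 + 1/(-5497)) = 1/(4122 - 1/5497) = 1/(22658633/5497) = 5497/22658633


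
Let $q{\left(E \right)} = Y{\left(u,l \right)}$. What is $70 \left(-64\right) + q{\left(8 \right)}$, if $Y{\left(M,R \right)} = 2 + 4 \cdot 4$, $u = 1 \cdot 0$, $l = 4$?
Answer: $-4462$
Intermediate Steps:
$u = 0$
$Y{\left(M,R \right)} = 18$ ($Y{\left(M,R \right)} = 2 + 16 = 18$)
$q{\left(E \right)} = 18$
$70 \left(-64\right) + q{\left(8 \right)} = 70 \left(-64\right) + 18 = -4480 + 18 = -4462$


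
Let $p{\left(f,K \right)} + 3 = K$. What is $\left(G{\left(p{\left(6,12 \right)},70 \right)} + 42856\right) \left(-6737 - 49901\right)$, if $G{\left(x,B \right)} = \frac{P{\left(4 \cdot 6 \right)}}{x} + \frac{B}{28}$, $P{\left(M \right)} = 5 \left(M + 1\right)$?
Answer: $- \frac{21853857257}{9} \approx -2.4282 \cdot 10^{9}$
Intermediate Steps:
$p{\left(f,K \right)} = -3 + K$
$P{\left(M \right)} = 5 + 5 M$ ($P{\left(M \right)} = 5 \left(1 + M\right) = 5 + 5 M$)
$G{\left(x,B \right)} = \frac{125}{x} + \frac{B}{28}$ ($G{\left(x,B \right)} = \frac{5 + 5 \cdot 4 \cdot 6}{x} + \frac{B}{28} = \frac{5 + 5 \cdot 24}{x} + B \frac{1}{28} = \frac{5 + 120}{x} + \frac{B}{28} = \frac{125}{x} + \frac{B}{28}$)
$\left(G{\left(p{\left(6,12 \right)},70 \right)} + 42856\right) \left(-6737 - 49901\right) = \left(\left(\frac{125}{-3 + 12} + \frac{1}{28} \cdot 70\right) + 42856\right) \left(-6737 - 49901\right) = \left(\left(\frac{125}{9} + \frac{5}{2}\right) + 42856\right) \left(-56638\right) = \left(\frac{295}{18} + 42856\right) \left(-56638\right) = \frac{771703}{18} \left(-56638\right) = - \frac{21853857257}{9}$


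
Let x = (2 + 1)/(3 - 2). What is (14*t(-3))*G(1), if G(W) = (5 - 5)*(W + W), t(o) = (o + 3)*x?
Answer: 0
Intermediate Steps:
x = 3 (x = 3/1 = 3*1 = 3)
t(o) = 9 + 3*o (t(o) = (o + 3)*3 = (3 + o)*3 = 9 + 3*o)
G(W) = 0 (G(W) = 0*(2*W) = 0)
(14*t(-3))*G(1) = (14*(9 + 3*(-3)))*0 = (14*(9 - 9))*0 = (14*0)*0 = 0*0 = 0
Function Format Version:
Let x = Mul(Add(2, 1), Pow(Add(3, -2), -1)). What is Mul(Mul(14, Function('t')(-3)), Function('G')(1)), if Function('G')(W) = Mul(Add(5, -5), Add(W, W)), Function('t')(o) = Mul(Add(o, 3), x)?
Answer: 0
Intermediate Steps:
x = 3 (x = Mul(3, Pow(1, -1)) = Mul(3, 1) = 3)
Function('t')(o) = Add(9, Mul(3, o)) (Function('t')(o) = Mul(Add(o, 3), 3) = Mul(Add(3, o), 3) = Add(9, Mul(3, o)))
Function('G')(W) = 0 (Function('G')(W) = Mul(0, Mul(2, W)) = 0)
Mul(Mul(14, Function('t')(-3)), Function('G')(1)) = Mul(Mul(14, Add(9, Mul(3, -3))), 0) = Mul(Mul(14, Add(9, -9)), 0) = Mul(Mul(14, 0), 0) = Mul(0, 0) = 0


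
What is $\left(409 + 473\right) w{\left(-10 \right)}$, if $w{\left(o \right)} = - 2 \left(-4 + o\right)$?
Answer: $24696$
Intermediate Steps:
$w{\left(o \right)} = 8 - 2 o$
$\left(409 + 473\right) w{\left(-10 \right)} = \left(409 + 473\right) \left(8 - -20\right) = 882 \left(8 + 20\right) = 882 \cdot 28 = 24696$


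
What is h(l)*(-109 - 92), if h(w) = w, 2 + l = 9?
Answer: -1407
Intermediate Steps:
l = 7 (l = -2 + 9 = 7)
h(l)*(-109 - 92) = 7*(-109 - 92) = 7*(-201) = -1407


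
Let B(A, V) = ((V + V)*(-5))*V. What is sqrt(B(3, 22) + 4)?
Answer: 2*I*sqrt(1209) ≈ 69.541*I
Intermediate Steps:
B(A, V) = -10*V**2 (B(A, V) = ((2*V)*(-5))*V = (-10*V)*V = -10*V**2)
sqrt(B(3, 22) + 4) = sqrt(-10*22**2 + 4) = sqrt(-10*484 + 4) = sqrt(-4840 + 4) = sqrt(-4836) = 2*I*sqrt(1209)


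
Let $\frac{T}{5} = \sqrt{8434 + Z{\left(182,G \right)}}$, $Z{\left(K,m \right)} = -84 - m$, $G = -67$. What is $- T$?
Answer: $- 5 \sqrt{8417} \approx -458.72$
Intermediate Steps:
$T = 5 \sqrt{8417}$ ($T = 5 \sqrt{8434 - 17} = 5 \sqrt{8417} \approx 458.72$)
$- T = - 5 \sqrt{8417}$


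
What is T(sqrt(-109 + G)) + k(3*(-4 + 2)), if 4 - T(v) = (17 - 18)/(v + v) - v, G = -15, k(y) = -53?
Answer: -49 + 247*I*sqrt(31)/124 ≈ -49.0 + 11.091*I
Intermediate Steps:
T(v) = 4 + v + 1/(2*v) (T(v) = 4 - ((17 - 18)/(v + v) - v) = 4 - (-1/(2*v) - v) = 4 - (-v - 1/(2*v)) = 4 + (v + 1/(2*v)) = 4 + v + 1/(2*v))
T(sqrt(-109 + G)) + k(3*(-4 + 2)) = (4 + sqrt(-109 - 15) + 1/(2*(sqrt(-109 - 15)))) - 53 = (4 + sqrt(-124) + 1/(2*(sqrt(-124)))) - 53 = (4 + 2*I*sqrt(31) + 1/(2*((2*I*sqrt(31))))) - 53 = (4 + 2*I*sqrt(31) + (-I*sqrt(31)/62)/2) - 53 = (4 + 2*I*sqrt(31) - I*sqrt(31)/124) - 53 = (4 + 247*I*sqrt(31)/124) - 53 = -49 + 247*I*sqrt(31)/124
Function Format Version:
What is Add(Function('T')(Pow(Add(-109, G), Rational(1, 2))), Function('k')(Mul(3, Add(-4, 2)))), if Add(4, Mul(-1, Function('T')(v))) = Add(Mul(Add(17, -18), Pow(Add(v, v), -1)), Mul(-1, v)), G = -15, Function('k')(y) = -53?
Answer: Add(-49, Mul(Rational(247, 124), I, Pow(31, Rational(1, 2)))) ≈ Add(-49.000, Mul(11.091, I))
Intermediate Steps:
Function('T')(v) = Add(4, v, Mul(Rational(1, 2), Pow(v, -1))) (Function('T')(v) = Add(4, Mul(-1, Add(Mul(Add(17, -18), Pow(Add(v, v), -1)), Mul(-1, v)))) = Add(4, Mul(-1, Add(Mul(-1, Pow(Mul(2, v), -1)), Mul(-1, v)))) = Add(4, Mul(-1, Add(Mul(-1, Mul(Rational(1, 2), Pow(v, -1))), Mul(-1, v)))) = Add(4, Mul(-1, Add(Mul(Rational(-1, 2), Pow(v, -1)), Mul(-1, v)))) = Add(4, Mul(-1, Add(Mul(-1, v), Mul(Rational(-1, 2), Pow(v, -1))))) = Add(4, Add(v, Mul(Rational(1, 2), Pow(v, -1)))) = Add(4, v, Mul(Rational(1, 2), Pow(v, -1))))
Add(Function('T')(Pow(Add(-109, G), Rational(1, 2))), Function('k')(Mul(3, Add(-4, 2)))) = Add(Add(4, Pow(Add(-109, -15), Rational(1, 2)), Mul(Rational(1, 2), Pow(Pow(Add(-109, -15), Rational(1, 2)), -1))), -53) = Add(Add(4, Pow(-124, Rational(1, 2)), Mul(Rational(1, 2), Pow(Pow(-124, Rational(1, 2)), -1))), -53) = Add(Add(4, Mul(2, I, Pow(31, Rational(1, 2))), Mul(Rational(1, 2), Pow(Mul(2, I, Pow(31, Rational(1, 2))), -1))), -53) = Add(Add(4, Mul(2, I, Pow(31, Rational(1, 2))), Mul(Rational(1, 2), Mul(Rational(-1, 62), I, Pow(31, Rational(1, 2))))), -53) = Add(Add(4, Mul(2, I, Pow(31, Rational(1, 2))), Mul(Rational(-1, 124), I, Pow(31, Rational(1, 2)))), -53) = Add(Add(4, Mul(Rational(247, 124), I, Pow(31, Rational(1, 2)))), -53) = Add(-49, Mul(Rational(247, 124), I, Pow(31, Rational(1, 2))))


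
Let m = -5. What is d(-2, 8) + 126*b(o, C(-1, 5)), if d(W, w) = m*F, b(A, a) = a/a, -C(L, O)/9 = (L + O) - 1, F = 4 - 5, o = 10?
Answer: 131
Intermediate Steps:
F = -1
C(L, O) = 9 - 9*L - 9*O (C(L, O) = -9*((L + O) - 1) = -9*(-1 + L + O) = 9 - 9*L - 9*O)
b(A, a) = 1
d(W, w) = 5 (d(W, w) = -5*(-1) = 5)
d(-2, 8) + 126*b(o, C(-1, 5)) = 5 + 126*1 = 5 + 126 = 131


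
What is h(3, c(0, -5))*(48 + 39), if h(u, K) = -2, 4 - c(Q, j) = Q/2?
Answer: -174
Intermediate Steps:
c(Q, j) = 4 - Q/2
h(3, c(0, -5))*(48 + 39) = -2*(48 + 39) = -2*87 = -174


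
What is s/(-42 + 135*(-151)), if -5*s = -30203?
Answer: -30203/102135 ≈ -0.29572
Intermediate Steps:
s = 30203/5 (s = -⅕*(-30203) = 30203/5 ≈ 6040.6)
s/(-42 + 135*(-151)) = 30203/(5*(-42 + 135*(-151))) = 30203/(5*(-42 - 20385)) = (30203/5)/(-20427) = (30203/5)*(-1/20427) = -30203/102135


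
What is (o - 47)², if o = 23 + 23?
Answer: 1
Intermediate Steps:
o = 46
(o - 47)² = (46 - 47)² = (-1)² = 1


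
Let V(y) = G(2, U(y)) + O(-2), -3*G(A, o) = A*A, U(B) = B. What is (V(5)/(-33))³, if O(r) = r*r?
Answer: -512/970299 ≈ -0.00052767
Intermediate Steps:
O(r) = r²
G(A, o) = -A²/3 (G(A, o) = -A*A/3 = -A²/3)
V(y) = 8/3 (V(y) = -⅓*2² + (-2)² = -⅓*4 + 4 = -4/3 + 4 = 8/3)
(V(5)/(-33))³ = ((8/3)/(-33))³ = ((8/3)*(-1/33))³ = (-8/99)³ = -512/970299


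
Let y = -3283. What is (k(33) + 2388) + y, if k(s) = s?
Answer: -862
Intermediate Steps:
(k(33) + 2388) + y = (33 + 2388) - 3283 = 2421 - 3283 = -862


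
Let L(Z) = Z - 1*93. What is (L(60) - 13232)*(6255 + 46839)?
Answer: -704291910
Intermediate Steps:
L(Z) = -93 + Z (L(Z) = Z - 93 = -93 + Z)
(L(60) - 13232)*(6255 + 46839) = ((-93 + 60) - 13232)*(6255 + 46839) = (-33 - 13232)*53094 = -13265*53094 = -704291910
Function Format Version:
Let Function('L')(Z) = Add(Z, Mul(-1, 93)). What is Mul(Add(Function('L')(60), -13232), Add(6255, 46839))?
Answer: -704291910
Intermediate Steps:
Function('L')(Z) = Add(-93, Z) (Function('L')(Z) = Add(Z, -93) = Add(-93, Z))
Mul(Add(Function('L')(60), -13232), Add(6255, 46839)) = Mul(Add(Add(-93, 60), -13232), Add(6255, 46839)) = Mul(Add(-33, -13232), 53094) = Mul(-13265, 53094) = -704291910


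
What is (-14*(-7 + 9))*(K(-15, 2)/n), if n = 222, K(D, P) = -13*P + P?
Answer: 112/37 ≈ 3.0270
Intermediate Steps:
K(D, P) = -12*P
(-14*(-7 + 9))*(K(-15, 2)/n) = (-14*(-7 + 9))*(-12*2/222) = (-14*2)*(-24*1/222) = -28*(-4/37) = 112/37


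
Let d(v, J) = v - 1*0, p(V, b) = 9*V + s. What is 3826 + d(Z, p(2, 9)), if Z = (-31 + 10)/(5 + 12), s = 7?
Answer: 65021/17 ≈ 3824.8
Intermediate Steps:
p(V, b) = 7 + 9*V (p(V, b) = 9*V + 7 = 7 + 9*V)
Z = -21/17 ≈ -1.2353
d(v, J) = v (d(v, J) = v + 0 = v)
3826 + d(Z, p(2, 9)) = 3826 - 21/17 = 65021/17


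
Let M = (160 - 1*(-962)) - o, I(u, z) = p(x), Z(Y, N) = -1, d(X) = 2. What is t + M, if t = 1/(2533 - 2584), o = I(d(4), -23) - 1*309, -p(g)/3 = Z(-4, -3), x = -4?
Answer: 72827/51 ≈ 1428.0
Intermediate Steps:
p(g) = 3 (p(g) = -3*(-1) = 3)
I(u, z) = 3
o = -306 (o = 3 - 1*309 = 3 - 309 = -306)
t = -1/51 (t = 1/(-51) = -1/51 ≈ -0.019608)
M = 1428 (M = (160 - 1*(-962)) - 1*(-306) = (160 + 962) + 306 = 1122 + 306 = 1428)
t + M = -1/51 + 1428 = 72827/51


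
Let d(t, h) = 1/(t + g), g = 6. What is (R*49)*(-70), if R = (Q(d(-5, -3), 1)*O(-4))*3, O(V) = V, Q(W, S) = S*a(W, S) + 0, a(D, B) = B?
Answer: 41160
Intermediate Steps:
d(t, h) = 1/(6 + t) (d(t, h) = 1/(t + 6) = 1/(6 + t))
Q(W, S) = S² (Q(W, S) = S*S + 0 = S² + 0 = S²)
R = -12 (R = (1²*(-4))*3 = (1*(-4))*3 = -4*3 = -12)
(R*49)*(-70) = -12*49*(-70) = -588*(-70) = 41160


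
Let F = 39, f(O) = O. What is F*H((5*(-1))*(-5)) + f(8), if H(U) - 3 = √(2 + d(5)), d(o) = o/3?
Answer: 125 + 13*√33 ≈ 199.68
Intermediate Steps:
d(o) = o/3 (d(o) = o*(⅓) = o/3)
H(U) = 3 + √33/3 (H(U) = 3 + √(2 + (⅓)*5) = 3 + √(2 + 5/3) = 3 + √(11/3) = 3 + √33/3)
F*H((5*(-1))*(-5)) + f(8) = 39*(3 + √33/3) + 8 = (117 + 13*√33) + 8 = 125 + 13*√33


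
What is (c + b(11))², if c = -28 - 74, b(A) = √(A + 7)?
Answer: 10422 - 612*√2 ≈ 9556.5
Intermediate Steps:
b(A) = √(7 + A)
c = -102
(c + b(11))² = (-102 + √(7 + 11))² = (-102 + √18)² = (-102 + 3*√2)²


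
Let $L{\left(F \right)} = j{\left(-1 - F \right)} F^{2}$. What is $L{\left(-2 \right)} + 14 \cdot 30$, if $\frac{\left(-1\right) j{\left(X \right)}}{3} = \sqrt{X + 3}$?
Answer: $396$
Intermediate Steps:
$j{\left(X \right)} = - 3 \sqrt{3 + X}$ ($j{\left(X \right)} = - 3 \sqrt{X + 3} = - 3 \sqrt{3 + X}$)
$L{\left(F \right)} = - 3 F^{2} \sqrt{2 - F}$ ($L{\left(F \right)} = - 3 \sqrt{3 - \left(1 + F\right)} F^{2} = - 3 \sqrt{2 - F} F^{2} = - 3 F^{2} \sqrt{2 - F}$)
$L{\left(-2 \right)} + 14 \cdot 30 = - 3 \left(-2\right)^{2} \sqrt{2 - -2} + 14 \cdot 30 = \left(-3\right) 4 \sqrt{2 + 2} + 420 = \left(-3\right) 4 \sqrt{4} + 420 = \left(-3\right) 4 \cdot 2 + 420 = -24 + 420 = 396$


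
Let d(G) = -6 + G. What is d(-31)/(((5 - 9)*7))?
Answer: 37/28 ≈ 1.3214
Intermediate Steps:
d(-31)/(((5 - 9)*7)) = (-6 - 31)/(((5 - 9)*7)) = -37/((-4*7)) = -37/(-28) = -37*(-1/28) = 37/28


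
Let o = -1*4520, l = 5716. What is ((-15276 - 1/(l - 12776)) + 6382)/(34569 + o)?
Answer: -62791639/212145940 ≈ -0.29598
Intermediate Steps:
o = -4520
((-15276 - 1/(l - 12776)) + 6382)/(34569 + o) = ((-15276 - 1/(5716 - 12776)) + 6382)/(34569 - 4520) = ((-15276 - 1/(-7060)) + 6382)/30049 = ((-15276 - 1*(-1/7060)) + 6382)*(1/30049) = ((-15276 + 1/7060) + 6382)*(1/30049) = (-107848559/7060 + 6382)*(1/30049) = -62791639/7060*1/30049 = -62791639/212145940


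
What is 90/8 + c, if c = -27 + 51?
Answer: 141/4 ≈ 35.250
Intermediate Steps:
c = 24
90/8 + c = 90/8 + 24 = (1/8)*90 + 24 = 45/4 + 24 = 141/4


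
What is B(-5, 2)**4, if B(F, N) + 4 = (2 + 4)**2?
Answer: 1048576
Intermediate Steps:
B(F, N) = 32 (B(F, N) = -4 + (2 + 4)**2 = -4 + 6**2 = -4 + 36 = 32)
B(-5, 2)**4 = 32**4 = 1048576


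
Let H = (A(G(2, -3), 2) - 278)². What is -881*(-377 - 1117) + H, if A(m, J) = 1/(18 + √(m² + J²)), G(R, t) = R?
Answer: 34786493523/24964 + 43915*√2/12482 ≈ 1.3935e+6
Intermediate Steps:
A(m, J) = 1/(18 + √(J² + m²))
H = (-278 + 1/(18 + 2*√2))² (H = (1/(18 + √(2² + 2²)) - 278)² = (1/(18 + √(4 + 4)) - 278)² = (1/(18 + √8) - 278)² = (1/(18 + 2*√2) - 278)² = (-278 + 1/(18 + 2*√2))² ≈ 77257.)
-881*(-377 - 1117) + H = -881*(-377 - 1117) + (1928527227/24964 + 43915*√2/12482) = -881*(-1494) + (1928527227/24964 + 43915*√2/12482) = 1316214 + (1928527227/24964 + 43915*√2/12482) = 34786493523/24964 + 43915*√2/12482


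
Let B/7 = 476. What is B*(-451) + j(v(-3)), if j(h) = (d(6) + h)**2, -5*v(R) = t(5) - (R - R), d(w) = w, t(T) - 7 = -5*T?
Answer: -37565996/25 ≈ -1.5026e+6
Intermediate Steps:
B = 3332 (B = 7*476 = 3332)
t(T) = 7 - 5*T
v(R) = 18/5 (v(R) = -((7 - 5*5) - (R - R))/5 = -((7 - 25) - 1*0)/5 = -(-18 + 0)/5 = -1/5*(-18) = 18/5)
j(h) = (6 + h)**2
B*(-451) + j(v(-3)) = 3332*(-451) + (6 + 18/5)**2 = -1502732 + (48/5)**2 = -1502732 + 2304/25 = -37565996/25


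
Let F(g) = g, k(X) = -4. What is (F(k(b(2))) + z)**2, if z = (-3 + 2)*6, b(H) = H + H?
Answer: 100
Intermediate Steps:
b(H) = 2*H
z = -6 (z = -1*6 = -6)
(F(k(b(2))) + z)**2 = (-4 - 6)**2 = (-10)**2 = 100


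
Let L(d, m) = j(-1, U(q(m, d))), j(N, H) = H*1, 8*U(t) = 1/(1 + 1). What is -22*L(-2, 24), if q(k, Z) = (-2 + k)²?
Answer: -11/8 ≈ -1.3750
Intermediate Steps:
U(t) = 1/16 (U(t) = 1/(8*(1 + 1)) = (⅛)/2 = (⅛)*(½) = 1/16)
j(N, H) = H
L(d, m) = 1/16
-22*L(-2, 24) = -22*1/16 = -11/8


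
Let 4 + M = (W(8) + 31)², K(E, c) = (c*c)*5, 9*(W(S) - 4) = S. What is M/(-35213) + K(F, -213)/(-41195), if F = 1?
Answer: -130260763552/23499712467 ≈ -5.5431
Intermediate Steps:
W(S) = 4 + S/9
K(E, c) = 5*c² (K(E, c) = c²*5 = 5*c²)
M = 104005/81 (M = -4 + ((4 + (⅑)*8) + 31)² = -4 + ((4 + 8/9) + 31)² = -4 + (44/9 + 31)² = -4 + (323/9)² = -4 + 104329/81 = 104005/81 ≈ 1284.0)
M/(-35213) + K(F, -213)/(-41195) = (104005/81)/(-35213) + (5*(-213)²)/(-41195) = (104005/81)*(-1/35213) + (5*45369)*(-1/41195) = -104005/2852253 + 226845*(-1/41195) = -104005/2852253 - 45369/8239 = -130260763552/23499712467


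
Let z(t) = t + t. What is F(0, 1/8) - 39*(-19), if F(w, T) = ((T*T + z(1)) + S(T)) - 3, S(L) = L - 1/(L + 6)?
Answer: 2320569/3136 ≈ 739.98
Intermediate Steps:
z(t) = 2*t
S(L) = L - 1/(6 + L)
F(w, T) = -1 + T**2 + (-1 + T**2 + 6*T)/(6 + T) (F(w, T) = ((T*T + 2*1) + (-1 + T**2 + 6*T)/(6 + T)) - 3 = ((T**2 + 2) + (-1 + T**2 + 6*T)/(6 + T)) - 3 = ((2 + T**2) + (-1 + T**2 + 6*T)/(6 + T)) - 3 = (2 + T**2 + (-1 + T**2 + 6*T)/(6 + T)) - 3 = -1 + T**2 + (-1 + T**2 + 6*T)/(6 + T))
F(0, 1/8) - 39*(-19) = (-7 + (1/8)**3 + 5/8 + 7*(1/8)**2)/(6 + 1/8) - 39*(-19) = (-7 + (1/8)**3 + 5*(1/8) + 7*(1/8)**2)/(6 + 1/8) + 741 = (-7 + 1/512 + 5/8 + 7*(1/64))/(49/8) + 741 = 8*(-7 + 1/512 + 5/8 + 7/64)/49 + 741 = (8/49)*(-3207/512) + 741 = -3207/3136 + 741 = 2320569/3136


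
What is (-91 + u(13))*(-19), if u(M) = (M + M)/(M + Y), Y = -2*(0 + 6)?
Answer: 1235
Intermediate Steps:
Y = -12 (Y = -2*6 = -12)
u(M) = 2*M/(-12 + M) (u(M) = (M + M)/(M - 12) = (2*M)/(-12 + M) = 2*M/(-12 + M))
(-91 + u(13))*(-19) = (-91 + 2*13/(-12 + 13))*(-19) = (-91 + 2*13/1)*(-19) = (-91 + 2*13*1)*(-19) = (-91 + 26)*(-19) = -65*(-19) = 1235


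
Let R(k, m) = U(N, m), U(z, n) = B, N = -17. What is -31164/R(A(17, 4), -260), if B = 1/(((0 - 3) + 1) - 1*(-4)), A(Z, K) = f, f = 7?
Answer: -62328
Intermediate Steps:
A(Z, K) = 7
B = ½ (B = 1/((-3 + 1) + 4) = 1/(-2 + 4) = 1/2 = ½ ≈ 0.50000)
U(z, n) = ½
R(k, m) = ½
-31164/R(A(17, 4), -260) = -31164/½ = -31164*2 = -62328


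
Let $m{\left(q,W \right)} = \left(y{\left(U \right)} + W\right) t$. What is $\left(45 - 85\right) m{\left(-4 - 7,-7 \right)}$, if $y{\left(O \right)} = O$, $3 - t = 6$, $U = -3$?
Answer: $-1200$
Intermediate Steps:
$t = -3$ ($t = 3 - 6 = -3$)
$m{\left(q,W \right)} = 9 - 3 W$ ($m{\left(q,W \right)} = \left(-3 + W\right) \left(-3\right) = 9 - 3 W$)
$\left(45 - 85\right) m{\left(-4 - 7,-7 \right)} = \left(45 - 85\right) \left(9 - -21\right) = - 40 \left(9 + 21\right) = \left(-40\right) 30 = -1200$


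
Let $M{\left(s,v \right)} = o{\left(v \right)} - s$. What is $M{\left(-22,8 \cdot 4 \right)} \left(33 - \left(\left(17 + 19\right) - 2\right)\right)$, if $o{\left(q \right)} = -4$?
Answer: $-18$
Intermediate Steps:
$M{\left(s,v \right)} = -4 - s$
$M{\left(-22,8 \cdot 4 \right)} \left(33 - \left(\left(17 + 19\right) - 2\right)\right) = \left(-4 - -22\right) \left(33 - \left(\left(17 + 19\right) - 2\right)\right) = \left(-4 + 22\right) \left(33 - \left(36 - 2\right)\right) = 18 \left(33 - 34\right) = 18 \left(-1\right) = -18$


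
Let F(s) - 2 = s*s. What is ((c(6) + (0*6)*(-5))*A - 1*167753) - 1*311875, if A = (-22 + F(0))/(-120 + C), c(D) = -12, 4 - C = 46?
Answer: -12949996/27 ≈ -4.7963e+5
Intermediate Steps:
C = -42 (C = 4 - 1*46 = 4 - 46 = -42)
F(s) = 2 + s² (F(s) = 2 + s*s = 2 + s²)
A = 10/81 (A = (-22 + (2 + 0²))/(-120 - 42) = (-22 + (2 + 0))/(-162) = (-22 + 2)*(-1/162) = -20*(-1/162) = 10/81 ≈ 0.12346)
((c(6) + (0*6)*(-5))*A - 1*167753) - 1*311875 = ((-12 + (0*6)*(-5))*(10/81) - 1*167753) - 1*311875 = ((-12 + 0*(-5))*(10/81) - 167753) - 311875 = ((-12 + 0)*(10/81) - 167753) - 311875 = (-12*10/81 - 167753) - 311875 = (-40/27 - 167753) - 311875 = -4529371/27 - 311875 = -12949996/27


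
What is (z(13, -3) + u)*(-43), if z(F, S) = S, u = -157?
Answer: 6880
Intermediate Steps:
(z(13, -3) + u)*(-43) = (-3 - 157)*(-43) = -160*(-43) = 6880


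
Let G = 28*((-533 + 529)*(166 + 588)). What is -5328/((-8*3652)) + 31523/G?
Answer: -507583/2658656 ≈ -0.19092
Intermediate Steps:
G = -84448 (G = 28*(-4*754) = 28*(-3016) = -84448)
-5328/((-8*3652)) + 31523/G = -5328/((-8*3652)) + 31523/(-84448) = -5328/(-29216) + 31523*(-1/84448) = -5328*(-1/29216) - 1087/2912 = 333/1826 - 1087/2912 = -507583/2658656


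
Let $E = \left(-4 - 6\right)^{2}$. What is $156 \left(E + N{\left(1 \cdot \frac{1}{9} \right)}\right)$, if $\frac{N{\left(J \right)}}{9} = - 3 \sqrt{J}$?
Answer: $14196$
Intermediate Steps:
$N{\left(J \right)} = - 27 \sqrt{J}$ ($N{\left(J \right)} = 9 \left(- 3 \sqrt{J}\right) = - 27 \sqrt{J}$)
$E = 100$ ($E = \left(-10\right)^{2} = 100$)
$156 \left(E + N{\left(1 \cdot \frac{1}{9} \right)}\right) = 156 \left(100 - 27 \sqrt{1 \cdot \frac{1}{9}}\right) = 156 \left(100 - \frac{27}{3}\right) = 156 \left(100 - 9\right) = 156 \cdot 91 = 14196$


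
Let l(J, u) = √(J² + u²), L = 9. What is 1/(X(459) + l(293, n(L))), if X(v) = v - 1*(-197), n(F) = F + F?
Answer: 656/344163 - √86173/344163 ≈ 0.0010531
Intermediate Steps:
n(F) = 2*F
X(v) = 197 + v (X(v) = v + 197 = 197 + v)
1/(X(459) + l(293, n(L))) = 1/((197 + 459) + √(293² + (2*9)²)) = 1/(656 + √(85849 + 18²)) = 1/(656 + √(85849 + 324)) = 1/(656 + √86173)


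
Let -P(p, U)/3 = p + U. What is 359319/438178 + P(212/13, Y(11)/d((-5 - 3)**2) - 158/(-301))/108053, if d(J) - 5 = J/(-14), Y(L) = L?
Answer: 47245580479/57697492622 ≈ 0.81885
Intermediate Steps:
d(J) = 5 - J/14 (d(J) = 5 + J/(-14) = 5 + J*(-1/14) = 5 - J/14)
P(p, U) = -3*U - 3*p (P(p, U) = -3*(p + U) = -3*(U + p) = -3*U - 3*p)
359319/438178 + P(212/13, Y(11)/d((-5 - 3)**2) - 158/(-301))/108053 = 359319/438178 + (-3*(11/(5 - (-5 - 3)**2/14) - 158/(-301)) - 636/13)/108053 = 359319*(1/438178) + (-3*(11/(5 - 1/14*(-8)**2) - 158*(-1/301)) - 636/13)*(1/108053) = 359319/438178 + (-3*(11/(5 - 1/14*64) + 158/301) - 3*212/13)*(1/108053) = 359319/438178 + (-3*(11/(5 - 32/7) + 158/301) - 636/13)*(1/108053) = 359319/438178 + (-3*(11/(3/7) + 158/301) - 636/13)*(1/108053) = 359319/438178 + (-3*(11*(7/3) + 158/301) - 636/13)*(1/108053) = 359319/438178 + (-3*(77/3 + 158/301) - 636/13)*(1/108053) = 359319/438178 + (-3*23651/903 - 636/13)*(1/108053) = 359319/438178 + (-23651/301 - 636/13)*(1/108053) = 359319/438178 - 498899/3913*1/108053 = 359319/438178 - 498899/422811389 = 47245580479/57697492622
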